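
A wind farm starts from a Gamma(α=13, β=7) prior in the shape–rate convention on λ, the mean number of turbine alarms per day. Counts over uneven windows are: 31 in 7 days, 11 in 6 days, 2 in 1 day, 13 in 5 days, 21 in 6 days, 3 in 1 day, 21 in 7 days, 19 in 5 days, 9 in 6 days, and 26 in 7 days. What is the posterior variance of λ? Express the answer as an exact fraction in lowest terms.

Total count: 31 + 11 + 2 + 13 + 21 + 3 + 21 + 19 + 9 + 26 = 156.
Total exposure: 7 + 6 + 1 + 5 + 6 + 1 + 7 + 5 + 6 + 7 = 51 days.
By Gamma–Poisson conjugacy, the posterior is Gamma(α + Σx, β + Σt) = Gamma(13 + 156, 7 + 51) = Gamma(169, 58).
Posterior variance = α'/β'² = 169/3364.

169/3364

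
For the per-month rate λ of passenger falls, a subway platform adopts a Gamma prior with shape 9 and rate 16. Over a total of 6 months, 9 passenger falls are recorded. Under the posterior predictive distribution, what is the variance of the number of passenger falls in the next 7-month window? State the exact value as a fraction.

1827/242

Total count 9 over total exposure 6 months.
By Gamma–Poisson conjugacy, the posterior is Gamma(α + Σx, β + Σt) = Gamma(9 + 9, 16 + 6) = Gamma(18, 22).
The posterior predictive for a window of length T is Negative Binomial with variance T·α'·(β'+T)/β'² = 7·18·29/484 = 1827/242.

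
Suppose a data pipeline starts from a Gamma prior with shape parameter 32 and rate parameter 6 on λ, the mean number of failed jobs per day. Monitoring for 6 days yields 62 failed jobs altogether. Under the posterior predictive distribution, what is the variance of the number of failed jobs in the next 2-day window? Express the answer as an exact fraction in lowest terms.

Total count 62 over total exposure 6 days.
The Gamma prior is conjugate for the Poisson rate, so λ | data ~ Gamma(32+62, 6+6) = Gamma(94, 12).
The posterior predictive for a window of length T is Negative Binomial with variance T·α'·(β'+T)/β'² = 2·94·14/144 = 329/18.

329/18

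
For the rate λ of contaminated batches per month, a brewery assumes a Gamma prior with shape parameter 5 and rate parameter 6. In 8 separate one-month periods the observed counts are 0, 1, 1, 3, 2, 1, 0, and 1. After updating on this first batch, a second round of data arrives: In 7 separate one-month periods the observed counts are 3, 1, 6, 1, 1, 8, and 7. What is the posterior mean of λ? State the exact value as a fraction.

Total count: 0 + 1 + 1 + 3 + 2 + 1 + 0 + 1 = 9.
Total exposure: 8 months.
After the first batch: Gamma(5 + 9, 6 + 8) = Gamma(14, 14).
Total count: 3 + 1 + 6 + 1 + 1 + 8 + 7 = 27.
Total exposure: 7 months.
After the second batch: Gamma(14 + 27, 14 + 7) = Gamma(41, 21).
Posterior mean = α'/β' = 41/21.

41/21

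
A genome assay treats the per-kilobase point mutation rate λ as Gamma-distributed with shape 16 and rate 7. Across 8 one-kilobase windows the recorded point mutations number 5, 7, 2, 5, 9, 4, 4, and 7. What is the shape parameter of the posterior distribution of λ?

Total count: 5 + 7 + 2 + 5 + 9 + 4 + 4 + 7 = 43.
Total exposure: 8 kilobases.
By Gamma–Poisson conjugacy, the posterior is Gamma(α + Σx, β + Σt) = Gamma(16 + 43, 7 + 8) = Gamma(59, 15).

59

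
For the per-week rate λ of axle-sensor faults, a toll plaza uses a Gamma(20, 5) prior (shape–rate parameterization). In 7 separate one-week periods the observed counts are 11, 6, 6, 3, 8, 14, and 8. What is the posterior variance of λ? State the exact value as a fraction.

Total count: 11 + 6 + 6 + 3 + 8 + 14 + 8 = 56.
Total exposure: 7 weeks.
Conjugate update: add total count to the shape and total exposure to the rate, giving Gamma(76, 12).
Posterior variance = α'/β'² = 76/144 = 19/36.

19/36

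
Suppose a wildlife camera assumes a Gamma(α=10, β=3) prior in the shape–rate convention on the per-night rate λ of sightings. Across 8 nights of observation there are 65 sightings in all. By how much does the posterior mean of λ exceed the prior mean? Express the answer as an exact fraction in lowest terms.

115/33

Total count 65 over total exposure 8 nights.
Gamma(α, β) with Poisson data over total exposure Σt gives posterior Gamma(α+Σx, β+Σt) = Gamma(75, 11).
Posterior mean = 75/11 = 75/11; prior mean = 10/3 = 10/3. Difference = 75/11 − 10/3 = 115/33.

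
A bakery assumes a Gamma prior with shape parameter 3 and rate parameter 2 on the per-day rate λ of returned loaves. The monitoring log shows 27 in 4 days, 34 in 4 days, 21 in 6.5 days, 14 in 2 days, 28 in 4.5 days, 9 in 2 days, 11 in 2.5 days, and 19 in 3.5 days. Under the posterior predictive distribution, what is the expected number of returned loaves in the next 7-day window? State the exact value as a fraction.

Total count: 27 + 34 + 21 + 14 + 28 + 9 + 11 + 19 = 163.
Total exposure: 4 + 4 + 6.5 + 2 + 4.5 + 2 + 2.5 + 3.5 = 29 days.
By Gamma–Poisson conjugacy, the posterior is Gamma(α + Σx, β + Σt) = Gamma(3 + 163, 2 + 29) = Gamma(166, 31).
Predictive mean over a 7-day window = T·E[λ|data] = 7·166/31 = 1162/31.

1162/31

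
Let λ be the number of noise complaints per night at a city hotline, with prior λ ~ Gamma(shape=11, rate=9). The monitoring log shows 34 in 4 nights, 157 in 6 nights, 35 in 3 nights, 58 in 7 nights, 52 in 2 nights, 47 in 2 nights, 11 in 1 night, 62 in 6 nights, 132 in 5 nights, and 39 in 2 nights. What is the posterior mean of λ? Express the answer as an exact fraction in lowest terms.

638/47

Total count: 34 + 157 + 35 + 58 + 52 + 47 + 11 + 62 + 132 + 39 = 627.
Total exposure: 4 + 6 + 3 + 7 + 2 + 2 + 1 + 6 + 5 + 2 = 38 nights.
Posterior: α' = 11 + 627 = 638, β' = 9 + 38 = 47.
Posterior mean = α'/β' = 638/47.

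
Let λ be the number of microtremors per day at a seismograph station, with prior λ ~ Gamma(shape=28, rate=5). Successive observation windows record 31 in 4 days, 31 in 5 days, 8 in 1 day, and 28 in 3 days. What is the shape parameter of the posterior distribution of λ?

126

Total count: 31 + 31 + 8 + 28 = 98.
Total exposure: 4 + 5 + 1 + 3 = 13 days.
Posterior: α' = 28 + 98 = 126, β' = 5 + 13 = 18.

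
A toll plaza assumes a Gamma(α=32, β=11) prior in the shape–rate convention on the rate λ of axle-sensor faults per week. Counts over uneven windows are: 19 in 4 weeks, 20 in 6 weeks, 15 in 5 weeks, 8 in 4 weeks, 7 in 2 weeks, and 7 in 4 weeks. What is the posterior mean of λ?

Total count: 19 + 20 + 15 + 8 + 7 + 7 = 76.
Total exposure: 4 + 6 + 5 + 4 + 2 + 4 = 25 weeks.
By Gamma–Poisson conjugacy, the posterior is Gamma(α + Σx, β + Σt) = Gamma(32 + 76, 11 + 25) = Gamma(108, 36).
Posterior mean = α'/β' = 108/36 = 3.

3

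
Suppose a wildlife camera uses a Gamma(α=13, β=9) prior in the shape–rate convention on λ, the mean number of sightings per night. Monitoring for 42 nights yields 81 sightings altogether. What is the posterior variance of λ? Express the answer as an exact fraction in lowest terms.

94/2601

Total count 81 over total exposure 42 nights.
Posterior: α' = 13 + 81 = 94, β' = 9 + 42 = 51.
Posterior variance = α'/β'² = 94/2601.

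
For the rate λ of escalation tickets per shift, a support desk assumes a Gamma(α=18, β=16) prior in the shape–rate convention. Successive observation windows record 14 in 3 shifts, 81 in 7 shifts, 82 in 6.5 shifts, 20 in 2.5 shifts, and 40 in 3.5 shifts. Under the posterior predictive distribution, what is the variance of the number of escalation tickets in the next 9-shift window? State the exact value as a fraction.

Total count: 14 + 81 + 82 + 20 + 40 = 237.
Total exposure: 3 + 7 + 6.5 + 2.5 + 3.5 = 22.5 shifts.
By Gamma–Poisson conjugacy, the posterior is Gamma(α + Σx, β + Σt) = Gamma(18 + 237, 16 + 22.5) = Gamma(255, 77/2).
The posterior predictive for a window of length T is Negative Binomial with variance T·α'·(β'+T)/β'² = 9·255·(95/2)/(5929/4) = 436050/5929.

436050/5929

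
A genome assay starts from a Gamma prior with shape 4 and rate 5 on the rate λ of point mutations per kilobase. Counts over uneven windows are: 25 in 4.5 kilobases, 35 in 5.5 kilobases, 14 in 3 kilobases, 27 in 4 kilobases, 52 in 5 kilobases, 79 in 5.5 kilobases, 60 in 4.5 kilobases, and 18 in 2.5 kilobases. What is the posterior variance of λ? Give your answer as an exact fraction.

Total count: 25 + 35 + 14 + 27 + 52 + 79 + 60 + 18 = 310.
Total exposure: 4.5 + 5.5 + 3 + 4 + 5 + 5.5 + 4.5 + 2.5 = 34.5 kilobases.
Conjugate update: add total count to the shape and total exposure to the rate, giving Gamma(314, 79/2).
Posterior variance = α'/β'² = 314/(6241/4) = 1256/6241.

1256/6241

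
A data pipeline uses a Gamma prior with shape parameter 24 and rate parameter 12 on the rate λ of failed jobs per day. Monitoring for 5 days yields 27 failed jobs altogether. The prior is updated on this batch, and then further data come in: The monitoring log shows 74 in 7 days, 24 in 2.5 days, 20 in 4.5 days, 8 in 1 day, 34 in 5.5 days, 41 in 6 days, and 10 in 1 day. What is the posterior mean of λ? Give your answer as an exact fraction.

524/89

Total count 27 over total exposure 5 days.
After the first batch: Gamma(24 + 27, 12 + 5) = Gamma(51, 17).
Total count: 74 + 24 + 20 + 8 + 34 + 41 + 10 = 211.
Total exposure: 7 + 2.5 + 4.5 + 1 + 5.5 + 6 + 1 = 27.5 days.
After the second batch: Gamma(51 + 211, 17 + 27.5) = Gamma(262, 89/2).
Posterior mean = α'/β' = 262/(89/2) = 524/89.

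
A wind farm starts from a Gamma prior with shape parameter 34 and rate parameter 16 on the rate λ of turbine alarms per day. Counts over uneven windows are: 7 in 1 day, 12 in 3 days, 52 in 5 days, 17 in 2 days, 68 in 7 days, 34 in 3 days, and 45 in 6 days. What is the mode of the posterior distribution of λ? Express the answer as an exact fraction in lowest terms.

268/43

Total count: 7 + 12 + 52 + 17 + 68 + 34 + 45 = 235.
Total exposure: 1 + 3 + 5 + 2 + 7 + 3 + 6 = 27 days.
Conjugate update: add total count to the shape and total exposure to the rate, giving Gamma(269, 43).
Posterior mode = (α'−1)/β' = 268/43.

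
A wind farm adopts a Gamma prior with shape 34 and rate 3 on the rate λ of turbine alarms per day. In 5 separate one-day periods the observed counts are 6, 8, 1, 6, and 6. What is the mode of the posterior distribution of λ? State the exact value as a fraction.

15/2

Total count: 6 + 8 + 1 + 6 + 6 = 27.
Total exposure: 5 days.
Conjugate update: add total count to the shape and total exposure to the rate, giving Gamma(61, 8).
Posterior mode = (α'−1)/β' = 60/8 = 15/2.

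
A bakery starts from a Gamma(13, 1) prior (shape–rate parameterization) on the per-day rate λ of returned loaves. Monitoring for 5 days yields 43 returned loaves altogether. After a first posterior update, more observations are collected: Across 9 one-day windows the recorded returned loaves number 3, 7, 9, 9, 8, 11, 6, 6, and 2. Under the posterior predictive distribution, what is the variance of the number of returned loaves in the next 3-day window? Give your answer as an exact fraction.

Total count 43 over total exposure 5 days.
After the first batch: Gamma(13 + 43, 1 + 5) = Gamma(56, 6).
Total count: 3 + 7 + 9 + 9 + 8 + 11 + 6 + 6 + 2 = 61.
Total exposure: 9 days.
After the second batch: Gamma(56 + 61, 6 + 9) = Gamma(117, 15).
The posterior predictive for a window of length T is Negative Binomial with variance T·α'·(β'+T)/β'² = 3·117·18/225 = 702/25.

702/25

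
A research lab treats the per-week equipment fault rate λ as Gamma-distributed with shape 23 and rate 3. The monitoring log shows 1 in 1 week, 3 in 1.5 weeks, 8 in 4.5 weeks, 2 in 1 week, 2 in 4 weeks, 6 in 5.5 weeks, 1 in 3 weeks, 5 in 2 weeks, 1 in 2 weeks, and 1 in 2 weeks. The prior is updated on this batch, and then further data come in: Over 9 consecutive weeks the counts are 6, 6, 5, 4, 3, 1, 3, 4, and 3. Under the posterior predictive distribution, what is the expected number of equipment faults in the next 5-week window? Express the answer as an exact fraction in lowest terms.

80/7

Total count: 1 + 3 + 8 + 2 + 2 + 6 + 1 + 5 + 1 + 1 = 30.
Total exposure: 1 + 1.5 + 4.5 + 1 + 4 + 5.5 + 3 + 2 + 2 + 2 = 26.5 weeks.
After the first batch: Gamma(23 + 30, 3 + 26.5) = Gamma(53, 59/2).
Total count: 6 + 6 + 5 + 4 + 3 + 1 + 3 + 4 + 3 = 35.
Total exposure: 9 weeks.
After the second batch: Gamma(53 + 35, 59/2 + 9) = Gamma(88, 77/2).
Predictive mean over a 5-week window = T·E[λ|data] = 5·88/(77/2) = 80/7.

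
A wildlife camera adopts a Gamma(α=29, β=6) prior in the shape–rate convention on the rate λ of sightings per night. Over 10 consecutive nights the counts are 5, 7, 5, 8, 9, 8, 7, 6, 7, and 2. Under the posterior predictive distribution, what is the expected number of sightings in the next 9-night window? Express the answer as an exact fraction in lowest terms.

Total count: 5 + 7 + 5 + 8 + 9 + 8 + 7 + 6 + 7 + 2 = 64.
Total exposure: 10 nights.
By Gamma–Poisson conjugacy, the posterior is Gamma(α + Σx, β + Σt) = Gamma(29 + 64, 6 + 10) = Gamma(93, 16).
Predictive mean over a 9-night window = T·E[λ|data] = 9·93/16 = 837/16.

837/16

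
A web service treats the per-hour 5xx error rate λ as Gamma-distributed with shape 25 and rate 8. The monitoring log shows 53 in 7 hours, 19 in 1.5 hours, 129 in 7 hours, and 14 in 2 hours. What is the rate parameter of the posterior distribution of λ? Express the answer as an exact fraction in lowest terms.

Total count: 53 + 19 + 129 + 14 = 215.
Total exposure: 7 + 1.5 + 7 + 2 = 17.5 hours.
The Gamma prior is conjugate for the Poisson rate, so λ | data ~ Gamma(25+215, 8+17.5) = Gamma(240, 51/2).

51/2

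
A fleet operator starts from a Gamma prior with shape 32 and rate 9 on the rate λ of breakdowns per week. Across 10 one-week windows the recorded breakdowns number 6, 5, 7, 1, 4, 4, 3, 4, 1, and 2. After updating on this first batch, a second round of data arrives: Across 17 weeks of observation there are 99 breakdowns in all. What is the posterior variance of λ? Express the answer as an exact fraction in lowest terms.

7/54

Total count: 6 + 5 + 7 + 1 + 4 + 4 + 3 + 4 + 1 + 2 = 37.
Total exposure: 10 weeks.
After the first batch: Gamma(32 + 37, 9 + 10) = Gamma(69, 19).
Total count 99 over total exposure 17 weeks.
After the second batch: Gamma(69 + 99, 19 + 17) = Gamma(168, 36).
Posterior variance = α'/β'² = 168/1296 = 7/54.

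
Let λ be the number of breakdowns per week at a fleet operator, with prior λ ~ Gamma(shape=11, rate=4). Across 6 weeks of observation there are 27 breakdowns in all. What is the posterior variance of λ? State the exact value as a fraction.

Total count 27 over total exposure 6 weeks.
The Gamma prior is conjugate for the Poisson rate, so λ | data ~ Gamma(11+27, 4+6) = Gamma(38, 10).
Posterior variance = α'/β'² = 38/100 = 19/50.

19/50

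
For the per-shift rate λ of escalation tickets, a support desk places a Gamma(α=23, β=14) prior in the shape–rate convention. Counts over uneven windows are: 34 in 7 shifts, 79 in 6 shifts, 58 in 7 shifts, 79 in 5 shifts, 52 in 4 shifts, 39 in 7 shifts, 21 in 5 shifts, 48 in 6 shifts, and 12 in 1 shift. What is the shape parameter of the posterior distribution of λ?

Total count: 34 + 79 + 58 + 79 + 52 + 39 + 21 + 48 + 12 = 422.
Total exposure: 7 + 6 + 7 + 5 + 4 + 7 + 5 + 6 + 1 = 48 shifts.
Gamma(α, β) with Poisson data over total exposure Σt gives posterior Gamma(α+Σx, β+Σt) = Gamma(445, 62).

445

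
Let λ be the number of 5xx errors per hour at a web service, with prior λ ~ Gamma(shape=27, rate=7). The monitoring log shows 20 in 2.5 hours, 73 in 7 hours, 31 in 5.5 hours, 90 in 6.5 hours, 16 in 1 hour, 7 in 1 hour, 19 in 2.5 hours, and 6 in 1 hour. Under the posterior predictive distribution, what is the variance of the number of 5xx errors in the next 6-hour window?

60

Total count: 20 + 73 + 31 + 90 + 16 + 7 + 19 + 6 = 262.
Total exposure: 2.5 + 7 + 5.5 + 6.5 + 1 + 1 + 2.5 + 1 = 27 hours.
The Gamma prior is conjugate for the Poisson rate, so λ | data ~ Gamma(27+262, 7+27) = Gamma(289, 34).
The posterior predictive for a window of length T is Negative Binomial with variance T·α'·(β'+T)/β'² = 6·289·40/1156 = 60.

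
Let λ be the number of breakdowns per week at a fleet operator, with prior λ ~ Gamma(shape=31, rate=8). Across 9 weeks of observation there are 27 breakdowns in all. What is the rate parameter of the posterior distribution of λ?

17

Total count 27 over total exposure 9 weeks.
Gamma(α, β) with Poisson data over total exposure Σt gives posterior Gamma(α+Σx, β+Σt) = Gamma(58, 17).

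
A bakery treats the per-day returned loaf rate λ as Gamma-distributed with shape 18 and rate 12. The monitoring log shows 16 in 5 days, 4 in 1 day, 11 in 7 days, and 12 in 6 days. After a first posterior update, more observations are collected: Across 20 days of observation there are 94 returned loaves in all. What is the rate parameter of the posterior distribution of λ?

51

Total count: 16 + 4 + 11 + 12 = 43.
Total exposure: 5 + 1 + 7 + 6 = 19 days.
After the first batch: Gamma(18 + 43, 12 + 19) = Gamma(61, 31).
Total count 94 over total exposure 20 days.
After the second batch: Gamma(61 + 94, 31 + 20) = Gamma(155, 51).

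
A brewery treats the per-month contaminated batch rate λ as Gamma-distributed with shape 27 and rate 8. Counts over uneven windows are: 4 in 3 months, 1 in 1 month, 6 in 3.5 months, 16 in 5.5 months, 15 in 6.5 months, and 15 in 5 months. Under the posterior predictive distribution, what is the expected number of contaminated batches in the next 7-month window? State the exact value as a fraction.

1176/65

Total count: 4 + 1 + 6 + 16 + 15 + 15 = 57.
Total exposure: 3 + 1 + 3.5 + 5.5 + 6.5 + 5 = 24.5 months.
By Gamma–Poisson conjugacy, the posterior is Gamma(α + Σx, β + Σt) = Gamma(27 + 57, 8 + 24.5) = Gamma(84, 65/2).
Predictive mean over a 7-month window = T·E[λ|data] = 7·84/(65/2) = 1176/65.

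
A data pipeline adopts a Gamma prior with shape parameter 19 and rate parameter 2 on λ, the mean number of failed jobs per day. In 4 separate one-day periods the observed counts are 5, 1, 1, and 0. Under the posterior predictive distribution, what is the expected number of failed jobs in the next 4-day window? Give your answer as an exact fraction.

52/3

Total count: 5 + 1 + 1 + 0 = 7.
Total exposure: 4 days.
Gamma(α, β) with Poisson data over total exposure Σt gives posterior Gamma(α+Σx, β+Σt) = Gamma(26, 6).
Predictive mean over a 4-day window = T·E[λ|data] = 4·26/6 = 52/3.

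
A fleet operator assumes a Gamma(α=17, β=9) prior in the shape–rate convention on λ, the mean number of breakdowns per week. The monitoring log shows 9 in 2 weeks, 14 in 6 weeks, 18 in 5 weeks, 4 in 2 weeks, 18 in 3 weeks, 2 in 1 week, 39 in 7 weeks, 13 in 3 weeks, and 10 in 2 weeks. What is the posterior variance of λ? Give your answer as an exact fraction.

9/100

Total count: 9 + 14 + 18 + 4 + 18 + 2 + 39 + 13 + 10 = 127.
Total exposure: 2 + 6 + 5 + 2 + 3 + 1 + 7 + 3 + 2 = 31 weeks.
Gamma(α, β) with Poisson data over total exposure Σt gives posterior Gamma(α+Σx, β+Σt) = Gamma(144, 40).
Posterior variance = α'/β'² = 144/1600 = 9/100.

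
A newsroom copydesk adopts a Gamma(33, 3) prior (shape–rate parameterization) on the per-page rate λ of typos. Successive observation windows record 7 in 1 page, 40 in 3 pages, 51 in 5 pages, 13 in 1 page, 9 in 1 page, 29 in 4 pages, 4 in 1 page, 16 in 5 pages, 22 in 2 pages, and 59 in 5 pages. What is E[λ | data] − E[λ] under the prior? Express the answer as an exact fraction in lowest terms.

-58/31

Total count: 7 + 40 + 51 + 13 + 9 + 29 + 4 + 16 + 22 + 59 = 250.
Total exposure: 1 + 3 + 5 + 1 + 1 + 4 + 1 + 5 + 2 + 5 = 28 pages.
Gamma(α, β) with Poisson data over total exposure Σt gives posterior Gamma(α+Σx, β+Σt) = Gamma(283, 31).
Posterior mean = 283/31 = 283/31; prior mean = 33/3 = 11. Difference = 283/31 − 11 = -58/31.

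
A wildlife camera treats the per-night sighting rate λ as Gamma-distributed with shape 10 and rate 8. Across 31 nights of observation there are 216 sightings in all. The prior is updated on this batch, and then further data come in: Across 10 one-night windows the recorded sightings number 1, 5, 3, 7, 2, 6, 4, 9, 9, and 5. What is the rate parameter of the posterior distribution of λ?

Total count 216 over total exposure 31 nights.
After the first batch: Gamma(10 + 216, 8 + 31) = Gamma(226, 39).
Total count: 1 + 5 + 3 + 7 + 2 + 6 + 4 + 9 + 9 + 5 = 51.
Total exposure: 10 nights.
After the second batch: Gamma(226 + 51, 39 + 10) = Gamma(277, 49).

49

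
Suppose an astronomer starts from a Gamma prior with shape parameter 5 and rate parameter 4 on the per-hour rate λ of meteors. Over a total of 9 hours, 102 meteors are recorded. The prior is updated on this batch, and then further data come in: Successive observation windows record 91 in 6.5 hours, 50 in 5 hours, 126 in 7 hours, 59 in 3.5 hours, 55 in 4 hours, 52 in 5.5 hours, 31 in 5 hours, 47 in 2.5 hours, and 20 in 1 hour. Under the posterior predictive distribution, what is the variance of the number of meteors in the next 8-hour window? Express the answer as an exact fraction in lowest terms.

Total count 102 over total exposure 9 hours.
After the first batch: Gamma(5 + 102, 4 + 9) = Gamma(107, 13).
Total count: 91 + 50 + 126 + 59 + 55 + 52 + 31 + 47 + 20 = 531.
Total exposure: 6.5 + 5 + 7 + 3.5 + 4 + 5.5 + 5 + 2.5 + 1 = 40 hours.
After the second batch: Gamma(107 + 531, 13 + 40) = Gamma(638, 53).
The posterior predictive for a window of length T is Negative Binomial with variance T·α'·(β'+T)/β'² = 8·638·61/2809 = 311344/2809.

311344/2809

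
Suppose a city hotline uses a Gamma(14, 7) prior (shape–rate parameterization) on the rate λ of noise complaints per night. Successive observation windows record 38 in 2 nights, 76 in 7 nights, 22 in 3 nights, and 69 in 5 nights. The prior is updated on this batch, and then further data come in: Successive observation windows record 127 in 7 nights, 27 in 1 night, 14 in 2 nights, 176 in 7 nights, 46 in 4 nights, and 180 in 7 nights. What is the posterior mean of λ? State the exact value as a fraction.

789/52

Total count: 38 + 76 + 22 + 69 = 205.
Total exposure: 2 + 7 + 3 + 5 = 17 nights.
After the first batch: Gamma(14 + 205, 7 + 17) = Gamma(219, 24).
Total count: 127 + 27 + 14 + 176 + 46 + 180 = 570.
Total exposure: 7 + 1 + 2 + 7 + 4 + 7 = 28 nights.
After the second batch: Gamma(219 + 570, 24 + 28) = Gamma(789, 52).
Posterior mean = α'/β' = 789/52.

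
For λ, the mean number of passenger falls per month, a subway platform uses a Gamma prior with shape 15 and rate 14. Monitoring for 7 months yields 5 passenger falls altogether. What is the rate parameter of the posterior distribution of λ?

Total count 5 over total exposure 7 months.
Conjugate update: add total count to the shape and total exposure to the rate, giving Gamma(20, 21).

21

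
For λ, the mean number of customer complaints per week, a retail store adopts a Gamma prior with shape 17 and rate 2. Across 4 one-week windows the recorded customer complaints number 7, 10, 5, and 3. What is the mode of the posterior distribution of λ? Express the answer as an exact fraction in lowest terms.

Total count: 7 + 10 + 5 + 3 = 25.
Total exposure: 4 weeks.
Posterior: α' = 17 + 25 = 42, β' = 2 + 4 = 6.
Posterior mode = (α'−1)/β' = 41/6.

41/6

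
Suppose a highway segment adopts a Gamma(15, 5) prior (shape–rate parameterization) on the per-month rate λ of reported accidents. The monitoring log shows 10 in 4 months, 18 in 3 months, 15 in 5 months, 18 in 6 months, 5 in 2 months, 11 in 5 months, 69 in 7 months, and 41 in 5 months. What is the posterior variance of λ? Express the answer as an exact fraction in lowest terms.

Total count: 10 + 18 + 15 + 18 + 5 + 11 + 69 + 41 = 187.
Total exposure: 4 + 3 + 5 + 6 + 2 + 5 + 7 + 5 = 37 months.
Posterior: α' = 15 + 187 = 202, β' = 5 + 37 = 42.
Posterior variance = α'/β'² = 202/1764 = 101/882.

101/882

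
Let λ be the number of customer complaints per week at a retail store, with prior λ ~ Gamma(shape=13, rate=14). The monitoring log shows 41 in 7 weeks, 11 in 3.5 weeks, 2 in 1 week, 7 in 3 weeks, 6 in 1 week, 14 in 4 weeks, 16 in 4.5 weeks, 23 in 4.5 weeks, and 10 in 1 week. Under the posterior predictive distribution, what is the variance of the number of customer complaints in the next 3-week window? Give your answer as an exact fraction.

Total count: 41 + 11 + 2 + 7 + 6 + 14 + 16 + 23 + 10 = 130.
Total exposure: 7 + 3.5 + 1 + 3 + 1 + 4 + 4.5 + 4.5 + 1 = 29.5 weeks.
Gamma(α, β) with Poisson data over total exposure Σt gives posterior Gamma(α+Σx, β+Σt) = Gamma(143, 87/2).
The posterior predictive for a window of length T is Negative Binomial with variance T·α'·(β'+T)/β'² = 3·143·(93/2)/(7569/4) = 8866/841.

8866/841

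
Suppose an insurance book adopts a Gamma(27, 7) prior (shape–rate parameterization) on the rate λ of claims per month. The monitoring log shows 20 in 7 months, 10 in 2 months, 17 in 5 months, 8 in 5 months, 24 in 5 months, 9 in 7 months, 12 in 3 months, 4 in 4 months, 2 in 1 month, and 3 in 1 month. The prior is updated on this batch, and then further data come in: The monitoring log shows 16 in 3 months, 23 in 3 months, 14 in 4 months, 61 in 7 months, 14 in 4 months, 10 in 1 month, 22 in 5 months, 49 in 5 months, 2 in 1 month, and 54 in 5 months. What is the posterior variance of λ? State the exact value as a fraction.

401/7225

Total count: 20 + 10 + 17 + 8 + 24 + 9 + 12 + 4 + 2 + 3 = 109.
Total exposure: 7 + 2 + 5 + 5 + 5 + 7 + 3 + 4 + 1 + 1 = 40 months.
After the first batch: Gamma(27 + 109, 7 + 40) = Gamma(136, 47).
Total count: 16 + 23 + 14 + 61 + 14 + 10 + 22 + 49 + 2 + 54 = 265.
Total exposure: 3 + 3 + 4 + 7 + 4 + 1 + 5 + 5 + 1 + 5 = 38 months.
After the second batch: Gamma(136 + 265, 47 + 38) = Gamma(401, 85).
Posterior variance = α'/β'² = 401/7225.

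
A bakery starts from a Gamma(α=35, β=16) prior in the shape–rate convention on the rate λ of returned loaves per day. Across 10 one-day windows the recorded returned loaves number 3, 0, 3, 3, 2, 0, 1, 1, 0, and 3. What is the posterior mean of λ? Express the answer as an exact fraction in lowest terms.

Total count: 3 + 0 + 3 + 3 + 2 + 0 + 1 + 1 + 0 + 3 = 16.
Total exposure: 10 days.
Conjugate update: add total count to the shape and total exposure to the rate, giving Gamma(51, 26).
Posterior mean = α'/β' = 51/26.

51/26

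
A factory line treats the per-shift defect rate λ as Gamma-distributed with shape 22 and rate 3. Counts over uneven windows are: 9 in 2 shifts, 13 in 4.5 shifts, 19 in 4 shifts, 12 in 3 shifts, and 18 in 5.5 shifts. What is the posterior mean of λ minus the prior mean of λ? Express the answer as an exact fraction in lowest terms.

-205/66

Total count: 9 + 13 + 19 + 12 + 18 = 71.
Total exposure: 2 + 4.5 + 4 + 3 + 5.5 = 19 shifts.
By Gamma–Poisson conjugacy, the posterior is Gamma(α + Σx, β + Σt) = Gamma(22 + 71, 3 + 19) = Gamma(93, 22).
Posterior mean = 93/22 = 93/22; prior mean = 22/3 = 22/3. Difference = 93/22 − 22/3 = -205/66.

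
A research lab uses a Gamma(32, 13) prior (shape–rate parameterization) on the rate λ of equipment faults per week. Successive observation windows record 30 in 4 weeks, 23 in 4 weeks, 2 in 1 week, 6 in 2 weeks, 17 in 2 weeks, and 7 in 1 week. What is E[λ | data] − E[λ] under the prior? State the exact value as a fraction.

73/39

Total count: 30 + 23 + 2 + 6 + 17 + 7 = 85.
Total exposure: 4 + 4 + 1 + 2 + 2 + 1 = 14 weeks.
Posterior: α' = 32 + 85 = 117, β' = 13 + 14 = 27.
Posterior mean = 117/27 = 13/3; prior mean = 32/13 = 32/13. Difference = 13/3 − 32/13 = 73/39.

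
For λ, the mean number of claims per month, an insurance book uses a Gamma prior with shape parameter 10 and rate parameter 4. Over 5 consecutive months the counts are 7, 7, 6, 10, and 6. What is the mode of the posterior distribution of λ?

Total count: 7 + 7 + 6 + 10 + 6 = 36.
Total exposure: 5 months.
The Gamma prior is conjugate for the Poisson rate, so λ | data ~ Gamma(10+36, 4+5) = Gamma(46, 9).
Posterior mode = (α'−1)/β' = 45/9 = 5.

5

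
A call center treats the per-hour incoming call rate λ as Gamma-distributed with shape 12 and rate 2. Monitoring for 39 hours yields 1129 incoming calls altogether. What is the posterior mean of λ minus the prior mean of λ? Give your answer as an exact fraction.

Total count 1129 over total exposure 39 hours.
Posterior: α' = 12 + 1129 = 1141, β' = 2 + 39 = 41.
Posterior mean = 1141/41 = 1141/41; prior mean = 12/2 = 6. Difference = 1141/41 − 6 = 895/41.

895/41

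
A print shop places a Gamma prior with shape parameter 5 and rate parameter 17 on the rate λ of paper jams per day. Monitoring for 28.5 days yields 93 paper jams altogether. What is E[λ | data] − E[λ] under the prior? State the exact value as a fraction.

Total count 93 over total exposure 28.5 days.
By Gamma–Poisson conjugacy, the posterior is Gamma(α + Σx, β + Σt) = Gamma(5 + 93, 17 + 28.5) = Gamma(98, 91/2).
Posterior mean = 98/(91/2) = 28/13; prior mean = 5/17 = 5/17. Difference = 28/13 − 5/17 = 411/221.

411/221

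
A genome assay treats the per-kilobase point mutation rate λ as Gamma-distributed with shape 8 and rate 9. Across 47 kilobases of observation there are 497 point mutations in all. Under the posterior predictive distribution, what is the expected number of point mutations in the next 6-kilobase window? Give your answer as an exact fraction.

Total count 497 over total exposure 47 kilobases.
The Gamma prior is conjugate for the Poisson rate, so λ | data ~ Gamma(8+497, 9+47) = Gamma(505, 56).
Predictive mean over a 6-kilobase window = T·E[λ|data] = 6·505/56 = 1515/28.

1515/28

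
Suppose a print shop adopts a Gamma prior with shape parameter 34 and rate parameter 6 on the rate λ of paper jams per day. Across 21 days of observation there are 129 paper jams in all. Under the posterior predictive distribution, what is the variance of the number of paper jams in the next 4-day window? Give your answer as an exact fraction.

Total count 129 over total exposure 21 days.
Posterior: α' = 34 + 129 = 163, β' = 6 + 21 = 27.
The posterior predictive for a window of length T is Negative Binomial with variance T·α'·(β'+T)/β'² = 4·163·31/729 = 20212/729.

20212/729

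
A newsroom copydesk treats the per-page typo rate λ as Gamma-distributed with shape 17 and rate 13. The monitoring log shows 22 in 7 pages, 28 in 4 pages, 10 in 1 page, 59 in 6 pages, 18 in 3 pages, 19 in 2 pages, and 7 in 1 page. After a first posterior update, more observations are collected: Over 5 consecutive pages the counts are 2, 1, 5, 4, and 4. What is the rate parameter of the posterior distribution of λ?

42

Total count: 22 + 28 + 10 + 59 + 18 + 19 + 7 = 163.
Total exposure: 7 + 4 + 1 + 6 + 3 + 2 + 1 = 24 pages.
After the first batch: Gamma(17 + 163, 13 + 24) = Gamma(180, 37).
Total count: 2 + 1 + 5 + 4 + 4 = 16.
Total exposure: 5 pages.
After the second batch: Gamma(180 + 16, 37 + 5) = Gamma(196, 42).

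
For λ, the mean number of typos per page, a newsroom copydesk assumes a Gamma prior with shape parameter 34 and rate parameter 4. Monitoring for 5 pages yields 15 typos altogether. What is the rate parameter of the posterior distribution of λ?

9

Total count 15 over total exposure 5 pages.
By Gamma–Poisson conjugacy, the posterior is Gamma(α + Σx, β + Σt) = Gamma(34 + 15, 4 + 5) = Gamma(49, 9).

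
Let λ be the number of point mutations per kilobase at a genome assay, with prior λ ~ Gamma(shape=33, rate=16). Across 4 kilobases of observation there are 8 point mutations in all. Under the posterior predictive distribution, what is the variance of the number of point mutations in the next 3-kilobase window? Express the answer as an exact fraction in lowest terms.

Total count 8 over total exposure 4 kilobases.
The Gamma prior is conjugate for the Poisson rate, so λ | data ~ Gamma(33+8, 16+4) = Gamma(41, 20).
The posterior predictive for a window of length T is Negative Binomial with variance T·α'·(β'+T)/β'² = 3·41·23/400 = 2829/400.

2829/400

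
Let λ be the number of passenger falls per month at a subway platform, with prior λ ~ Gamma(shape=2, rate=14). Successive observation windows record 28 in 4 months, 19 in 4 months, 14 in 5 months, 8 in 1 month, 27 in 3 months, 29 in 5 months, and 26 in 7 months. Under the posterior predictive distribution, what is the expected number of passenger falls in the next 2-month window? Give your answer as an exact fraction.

306/43

Total count: 28 + 19 + 14 + 8 + 27 + 29 + 26 = 151.
Total exposure: 4 + 4 + 5 + 1 + 3 + 5 + 7 = 29 months.
By Gamma–Poisson conjugacy, the posterior is Gamma(α + Σx, β + Σt) = Gamma(2 + 151, 14 + 29) = Gamma(153, 43).
Predictive mean over a 2-month window = T·E[λ|data] = 2·153/43 = 306/43.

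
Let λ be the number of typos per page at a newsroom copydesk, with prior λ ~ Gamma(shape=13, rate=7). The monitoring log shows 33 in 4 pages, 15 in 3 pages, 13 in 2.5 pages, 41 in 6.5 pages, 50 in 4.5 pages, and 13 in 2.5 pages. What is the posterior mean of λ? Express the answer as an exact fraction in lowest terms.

Total count: 33 + 15 + 13 + 41 + 50 + 13 = 165.
Total exposure: 4 + 3 + 2.5 + 6.5 + 4.5 + 2.5 = 23 pages.
Gamma(α, β) with Poisson data over total exposure Σt gives posterior Gamma(α+Σx, β+Σt) = Gamma(178, 30).
Posterior mean = α'/β' = 178/30 = 89/15.

89/15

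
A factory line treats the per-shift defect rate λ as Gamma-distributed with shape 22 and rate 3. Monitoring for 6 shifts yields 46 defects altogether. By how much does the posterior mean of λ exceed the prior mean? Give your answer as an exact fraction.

2/9

Total count 46 over total exposure 6 shifts.
By Gamma–Poisson conjugacy, the posterior is Gamma(α + Σx, β + Σt) = Gamma(22 + 46, 3 + 6) = Gamma(68, 9).
Posterior mean = 68/9 = 68/9; prior mean = 22/3 = 22/3. Difference = 68/9 − 22/3 = 2/9.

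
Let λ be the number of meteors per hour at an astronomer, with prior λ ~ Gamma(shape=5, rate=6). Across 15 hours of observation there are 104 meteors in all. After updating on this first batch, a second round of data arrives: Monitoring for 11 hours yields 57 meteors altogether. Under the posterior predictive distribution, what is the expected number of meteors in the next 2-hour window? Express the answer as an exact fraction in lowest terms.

Total count 104 over total exposure 15 hours.
After the first batch: Gamma(5 + 104, 6 + 15) = Gamma(109, 21).
Total count 57 over total exposure 11 hours.
After the second batch: Gamma(109 + 57, 21 + 11) = Gamma(166, 32).
Predictive mean over a 2-hour window = T·E[λ|data] = 2·166/32 = 83/8.

83/8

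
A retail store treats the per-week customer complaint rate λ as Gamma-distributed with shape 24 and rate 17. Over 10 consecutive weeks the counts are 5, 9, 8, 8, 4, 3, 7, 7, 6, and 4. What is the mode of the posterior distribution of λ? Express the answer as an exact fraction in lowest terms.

28/9

Total count: 5 + 9 + 8 + 8 + 4 + 3 + 7 + 7 + 6 + 4 = 61.
Total exposure: 10 weeks.
Conjugate update: add total count to the shape and total exposure to the rate, giving Gamma(85, 27).
Posterior mode = (α'−1)/β' = 84/27 = 28/9.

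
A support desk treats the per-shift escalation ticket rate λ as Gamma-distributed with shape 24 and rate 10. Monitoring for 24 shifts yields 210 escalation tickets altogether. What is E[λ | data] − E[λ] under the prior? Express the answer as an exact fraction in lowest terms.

381/85

Total count 210 over total exposure 24 shifts.
Posterior: α' = 24 + 210 = 234, β' = 10 + 24 = 34.
Posterior mean = 234/34 = 117/17; prior mean = 24/10 = 12/5. Difference = 117/17 − 12/5 = 381/85.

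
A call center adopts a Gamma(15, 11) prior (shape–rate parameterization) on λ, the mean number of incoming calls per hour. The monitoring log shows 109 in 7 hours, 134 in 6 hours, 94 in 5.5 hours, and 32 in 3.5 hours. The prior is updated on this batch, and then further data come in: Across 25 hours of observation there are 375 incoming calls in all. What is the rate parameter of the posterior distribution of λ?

Total count: 109 + 134 + 94 + 32 = 369.
Total exposure: 7 + 6 + 5.5 + 3.5 = 22 hours.
After the first batch: Gamma(15 + 369, 11 + 22) = Gamma(384, 33).
Total count 375 over total exposure 25 hours.
After the second batch: Gamma(384 + 375, 33 + 25) = Gamma(759, 58).

58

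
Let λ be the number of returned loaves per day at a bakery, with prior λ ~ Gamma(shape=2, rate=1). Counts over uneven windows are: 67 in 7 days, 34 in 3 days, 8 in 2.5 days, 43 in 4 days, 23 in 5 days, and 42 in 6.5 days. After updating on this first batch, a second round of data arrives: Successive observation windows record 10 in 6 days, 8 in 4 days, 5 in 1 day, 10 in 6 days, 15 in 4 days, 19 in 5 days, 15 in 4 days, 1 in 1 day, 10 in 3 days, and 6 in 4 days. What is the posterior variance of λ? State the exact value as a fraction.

318/4489

Total count: 67 + 34 + 8 + 43 + 23 + 42 = 217.
Total exposure: 7 + 3 + 2.5 + 4 + 5 + 6.5 = 28 days.
After the first batch: Gamma(2 + 217, 1 + 28) = Gamma(219, 29).
Total count: 10 + 8 + 5 + 10 + 15 + 19 + 15 + 1 + 10 + 6 = 99.
Total exposure: 6 + 4 + 1 + 6 + 4 + 5 + 4 + 1 + 3 + 4 = 38 days.
After the second batch: Gamma(219 + 99, 29 + 38) = Gamma(318, 67).
Posterior variance = α'/β'² = 318/4489.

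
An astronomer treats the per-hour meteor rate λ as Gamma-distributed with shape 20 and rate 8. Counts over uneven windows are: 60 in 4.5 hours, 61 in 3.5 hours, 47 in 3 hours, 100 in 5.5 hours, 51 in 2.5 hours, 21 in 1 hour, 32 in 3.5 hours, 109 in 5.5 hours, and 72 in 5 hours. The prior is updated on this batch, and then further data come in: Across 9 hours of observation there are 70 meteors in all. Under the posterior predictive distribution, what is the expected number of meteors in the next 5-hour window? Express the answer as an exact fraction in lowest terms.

Total count: 60 + 61 + 47 + 100 + 51 + 21 + 32 + 109 + 72 = 553.
Total exposure: 4.5 + 3.5 + 3 + 5.5 + 2.5 + 1 + 3.5 + 5.5 + 5 = 34 hours.
After the first batch: Gamma(20 + 553, 8 + 34) = Gamma(573, 42).
Total count 70 over total exposure 9 hours.
After the second batch: Gamma(573 + 70, 42 + 9) = Gamma(643, 51).
Predictive mean over a 5-hour window = T·E[λ|data] = 5·643/51 = 3215/51.

3215/51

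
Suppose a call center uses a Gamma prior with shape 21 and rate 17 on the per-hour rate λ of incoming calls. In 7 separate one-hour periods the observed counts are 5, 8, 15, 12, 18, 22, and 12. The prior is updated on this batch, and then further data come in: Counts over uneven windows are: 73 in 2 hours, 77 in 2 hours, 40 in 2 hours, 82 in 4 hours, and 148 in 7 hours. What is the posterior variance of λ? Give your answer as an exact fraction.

13/41

Total count: 5 + 8 + 15 + 12 + 18 + 22 + 12 = 92.
Total exposure: 7 hours.
After the first batch: Gamma(21 + 92, 17 + 7) = Gamma(113, 24).
Total count: 73 + 77 + 40 + 82 + 148 = 420.
Total exposure: 2 + 2 + 2 + 4 + 7 = 17 hours.
After the second batch: Gamma(113 + 420, 24 + 17) = Gamma(533, 41).
Posterior variance = α'/β'² = 533/1681 = 13/41.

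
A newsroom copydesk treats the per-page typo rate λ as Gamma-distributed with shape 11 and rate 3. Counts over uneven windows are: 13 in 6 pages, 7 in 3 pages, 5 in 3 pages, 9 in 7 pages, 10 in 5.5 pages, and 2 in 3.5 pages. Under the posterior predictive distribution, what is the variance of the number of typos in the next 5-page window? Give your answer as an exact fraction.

10260/961

Total count: 13 + 7 + 5 + 9 + 10 + 2 = 46.
Total exposure: 6 + 3 + 3 + 7 + 5.5 + 3.5 = 28 pages.
Gamma(α, β) with Poisson data over total exposure Σt gives posterior Gamma(α+Σx, β+Σt) = Gamma(57, 31).
The posterior predictive for a window of length T is Negative Binomial with variance T·α'·(β'+T)/β'² = 5·57·36/961 = 10260/961.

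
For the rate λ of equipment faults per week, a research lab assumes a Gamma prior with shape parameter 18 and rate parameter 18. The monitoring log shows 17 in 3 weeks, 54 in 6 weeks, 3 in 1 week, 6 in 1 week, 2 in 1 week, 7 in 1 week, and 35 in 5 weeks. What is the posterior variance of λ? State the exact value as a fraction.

Total count: 17 + 54 + 3 + 6 + 2 + 7 + 35 = 124.
Total exposure: 3 + 6 + 1 + 1 + 1 + 1 + 5 = 18 weeks.
By Gamma–Poisson conjugacy, the posterior is Gamma(α + Σx, β + Σt) = Gamma(18 + 124, 18 + 18) = Gamma(142, 36).
Posterior variance = α'/β'² = 142/1296 = 71/648.

71/648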